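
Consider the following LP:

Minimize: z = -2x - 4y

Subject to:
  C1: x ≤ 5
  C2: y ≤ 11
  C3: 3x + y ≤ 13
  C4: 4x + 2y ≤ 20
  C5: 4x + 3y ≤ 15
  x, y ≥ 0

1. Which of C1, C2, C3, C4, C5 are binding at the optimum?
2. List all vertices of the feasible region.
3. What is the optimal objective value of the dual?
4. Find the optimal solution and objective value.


1. C5
2. (0, 0), (3.75, 0), (0, 5)
3. -20
4. x = 0, y = 5, z = -20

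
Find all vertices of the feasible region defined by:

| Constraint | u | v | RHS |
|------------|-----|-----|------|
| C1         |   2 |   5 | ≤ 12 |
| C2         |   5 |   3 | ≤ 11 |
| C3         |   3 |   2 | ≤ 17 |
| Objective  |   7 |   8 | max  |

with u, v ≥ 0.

(0, 0), (2.2, 0), (1, 2), (0, 2.4)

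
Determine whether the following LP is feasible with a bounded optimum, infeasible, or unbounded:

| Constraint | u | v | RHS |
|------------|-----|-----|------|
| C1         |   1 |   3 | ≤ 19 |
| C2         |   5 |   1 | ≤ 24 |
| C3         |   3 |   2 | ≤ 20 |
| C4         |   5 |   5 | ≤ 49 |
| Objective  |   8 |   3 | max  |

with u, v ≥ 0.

Feasible with a bounded optimal solution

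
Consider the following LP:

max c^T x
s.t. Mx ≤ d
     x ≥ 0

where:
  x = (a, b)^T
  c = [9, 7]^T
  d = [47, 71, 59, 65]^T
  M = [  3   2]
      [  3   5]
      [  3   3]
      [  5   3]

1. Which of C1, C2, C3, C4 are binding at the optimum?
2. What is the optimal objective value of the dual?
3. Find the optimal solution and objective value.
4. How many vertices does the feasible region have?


1. C2, C4
2. 133
3. a = 7, b = 10, z = 133
4. 4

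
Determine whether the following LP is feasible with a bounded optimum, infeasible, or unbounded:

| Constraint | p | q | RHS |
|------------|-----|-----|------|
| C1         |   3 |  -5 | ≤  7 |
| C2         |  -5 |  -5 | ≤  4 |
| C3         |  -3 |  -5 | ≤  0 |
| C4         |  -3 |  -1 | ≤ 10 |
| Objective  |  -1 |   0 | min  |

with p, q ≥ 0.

Unbounded (objective can decrease without bound)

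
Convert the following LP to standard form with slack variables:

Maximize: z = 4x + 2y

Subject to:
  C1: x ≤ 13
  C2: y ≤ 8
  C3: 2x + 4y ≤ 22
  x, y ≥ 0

max z = 4x + 2y

s.t.
  x + s1 = 13
  y + s2 = 8
  2x + 4y + s3 = 22
  x, y, s1, s2, s3 ≥ 0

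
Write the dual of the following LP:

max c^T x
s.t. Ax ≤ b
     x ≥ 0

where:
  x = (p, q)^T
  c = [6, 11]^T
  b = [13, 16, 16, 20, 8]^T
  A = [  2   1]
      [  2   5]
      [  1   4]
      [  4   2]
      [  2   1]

Primal max cᵀx s.t. Ax ≤ b, x ≥ 0  →  Dual min bᵀy s.t. Aᵀy ≥ c, y ≥ 0.

Minimize: z = 13y1 + 16y2 + 16y3 + 20y4 + 8y5

Subject to:
  2y1 + 2y2 + y3 + 4y4 + 2y5 ≥ 6
  y1 + 5y2 + 4y3 + 2y4 + y5 ≥ 11
  y1, y2, y3, y4, y5 ≥ 0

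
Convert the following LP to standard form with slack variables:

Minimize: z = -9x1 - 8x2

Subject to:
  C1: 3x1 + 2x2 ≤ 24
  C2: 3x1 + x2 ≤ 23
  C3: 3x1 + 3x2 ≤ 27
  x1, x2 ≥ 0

min z = -9x1 - 8x2

s.t.
  3x1 + 2x2 + s1 = 24
  3x1 + x2 + s2 = 23
  3x1 + 3x2 + s3 = 27
  x1, x2, s1, s2, s3 ≥ 0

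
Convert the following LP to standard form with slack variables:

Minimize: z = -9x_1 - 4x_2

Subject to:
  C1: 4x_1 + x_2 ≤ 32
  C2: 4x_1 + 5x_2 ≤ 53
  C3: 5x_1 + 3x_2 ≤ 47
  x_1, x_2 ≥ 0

min z = -9x_1 - 4x_2

s.t.
  4x_1 + x_2 + s1 = 32
  4x_1 + 5x_2 + s2 = 53
  5x_1 + 3x_2 + s3 = 47
  x_1, x_2, s1, s2, s3 ≥ 0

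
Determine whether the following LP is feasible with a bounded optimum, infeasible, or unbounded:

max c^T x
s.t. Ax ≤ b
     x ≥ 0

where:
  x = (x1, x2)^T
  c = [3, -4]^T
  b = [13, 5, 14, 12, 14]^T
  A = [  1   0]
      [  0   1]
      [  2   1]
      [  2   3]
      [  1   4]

Feasible with a bounded optimal solution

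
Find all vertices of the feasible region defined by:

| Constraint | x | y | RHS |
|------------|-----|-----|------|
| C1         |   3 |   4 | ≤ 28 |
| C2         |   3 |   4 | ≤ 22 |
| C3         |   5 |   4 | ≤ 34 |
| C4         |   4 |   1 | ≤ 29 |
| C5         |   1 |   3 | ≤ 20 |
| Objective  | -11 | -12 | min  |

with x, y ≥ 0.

(0, 0), (6.8, 0), (6, 1), (0, 5.5)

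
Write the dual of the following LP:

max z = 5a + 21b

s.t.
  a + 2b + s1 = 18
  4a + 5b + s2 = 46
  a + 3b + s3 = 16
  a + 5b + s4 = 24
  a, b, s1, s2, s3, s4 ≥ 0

Primal max cᵀx s.t. Ax ≤ b, x ≥ 0  →  Dual min bᵀy s.t. Aᵀy ≥ c, y ≥ 0.

Minimize: z = 18y1 + 46y2 + 16y3 + 24y4

Subject to:
  y1 + 4y2 + y3 + y4 ≥ 5
  2y1 + 5y2 + 3y3 + 5y4 ≥ 21
  y1, y2, y3, y4 ≥ 0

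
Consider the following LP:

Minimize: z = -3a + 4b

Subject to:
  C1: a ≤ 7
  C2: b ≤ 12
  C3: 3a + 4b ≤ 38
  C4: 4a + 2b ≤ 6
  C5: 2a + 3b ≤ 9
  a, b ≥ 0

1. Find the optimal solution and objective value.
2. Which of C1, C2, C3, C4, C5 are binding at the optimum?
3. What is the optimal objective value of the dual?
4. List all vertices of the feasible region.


1. a = 1.5, b = 0, z = -4.5
2. C4
3. -4.5
4. (0, 0), (1.5, 0), (0, 3)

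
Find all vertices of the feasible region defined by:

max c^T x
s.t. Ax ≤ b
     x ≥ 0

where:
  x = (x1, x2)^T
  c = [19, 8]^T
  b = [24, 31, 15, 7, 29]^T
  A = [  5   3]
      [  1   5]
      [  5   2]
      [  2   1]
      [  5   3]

(0, 0), (3, 0), (1, 5), (0.4444, 6.111), (0, 6.2)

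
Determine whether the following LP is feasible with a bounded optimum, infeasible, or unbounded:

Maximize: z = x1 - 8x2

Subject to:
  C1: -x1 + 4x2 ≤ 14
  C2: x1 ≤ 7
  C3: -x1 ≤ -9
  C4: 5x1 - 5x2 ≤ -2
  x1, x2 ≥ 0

Infeasible (no feasible solution exists)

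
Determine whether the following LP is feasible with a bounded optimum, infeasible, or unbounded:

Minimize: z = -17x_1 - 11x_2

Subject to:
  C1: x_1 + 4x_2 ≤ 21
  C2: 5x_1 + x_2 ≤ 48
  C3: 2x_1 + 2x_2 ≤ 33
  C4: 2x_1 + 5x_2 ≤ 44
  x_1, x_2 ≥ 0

Feasible with a bounded optimal solution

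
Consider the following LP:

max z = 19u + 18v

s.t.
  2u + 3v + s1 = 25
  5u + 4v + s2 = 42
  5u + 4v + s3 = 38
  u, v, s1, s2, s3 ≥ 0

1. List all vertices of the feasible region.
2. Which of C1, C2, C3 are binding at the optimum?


1. (0, 0), (7.6, 0), (2, 7), (0, 8.333)
2. C1, C3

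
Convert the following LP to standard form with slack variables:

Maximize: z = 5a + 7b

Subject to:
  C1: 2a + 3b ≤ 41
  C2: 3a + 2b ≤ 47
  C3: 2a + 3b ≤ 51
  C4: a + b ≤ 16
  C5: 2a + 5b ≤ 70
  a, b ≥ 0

max z = 5a + 7b

s.t.
  2a + 3b + s1 = 41
  3a + 2b + s2 = 47
  2a + 3b + s3 = 51
  a + b + s4 = 16
  2a + 5b + s5 = 70
  a, b, s1, s2, s3, s4, s5 ≥ 0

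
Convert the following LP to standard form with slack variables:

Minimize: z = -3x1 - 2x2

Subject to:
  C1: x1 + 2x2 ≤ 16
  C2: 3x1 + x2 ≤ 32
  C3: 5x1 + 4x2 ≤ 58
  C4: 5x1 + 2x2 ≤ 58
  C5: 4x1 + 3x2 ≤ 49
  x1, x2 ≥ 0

min z = -3x1 - 2x2

s.t.
  x1 + 2x2 + s1 = 16
  3x1 + x2 + s2 = 32
  5x1 + 4x2 + s3 = 58
  5x1 + 2x2 + s4 = 58
  4x1 + 3x2 + s5 = 49
  x1, x2, s1, s2, s3, s4, s5 ≥ 0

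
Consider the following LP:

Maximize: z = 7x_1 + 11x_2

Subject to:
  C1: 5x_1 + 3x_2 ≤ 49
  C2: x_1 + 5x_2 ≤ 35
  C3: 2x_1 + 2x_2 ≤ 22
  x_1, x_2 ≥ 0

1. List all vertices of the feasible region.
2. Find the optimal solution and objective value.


1. (0, 0), (9.8, 0), (8, 3), (5, 6), (0, 7)
2. x_1 = 5, x_2 = 6, z = 101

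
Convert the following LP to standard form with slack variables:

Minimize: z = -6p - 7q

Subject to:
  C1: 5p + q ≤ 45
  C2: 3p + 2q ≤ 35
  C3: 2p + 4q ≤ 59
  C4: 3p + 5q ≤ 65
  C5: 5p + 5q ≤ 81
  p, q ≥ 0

min z = -6p - 7q

s.t.
  5p + q + s1 = 45
  3p + 2q + s2 = 35
  2p + 4q + s3 = 59
  3p + 5q + s4 = 65
  5p + 5q + s5 = 81
  p, q, s1, s2, s3, s4, s5 ≥ 0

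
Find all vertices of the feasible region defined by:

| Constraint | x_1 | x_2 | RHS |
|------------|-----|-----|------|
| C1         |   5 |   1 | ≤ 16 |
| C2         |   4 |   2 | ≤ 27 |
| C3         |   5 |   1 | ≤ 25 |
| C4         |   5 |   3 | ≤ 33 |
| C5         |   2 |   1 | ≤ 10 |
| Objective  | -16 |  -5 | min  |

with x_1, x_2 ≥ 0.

(0, 0), (3.2, 0), (2, 6), (0, 10)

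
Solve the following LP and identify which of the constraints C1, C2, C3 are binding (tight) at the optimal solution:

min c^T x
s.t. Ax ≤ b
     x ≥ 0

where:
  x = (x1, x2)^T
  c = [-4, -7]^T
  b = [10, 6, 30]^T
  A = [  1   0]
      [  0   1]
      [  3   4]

At x1 = 2, x2 = 6, compute slack b - a·x for each constraint:
  C1: 10 − 2 = 8  (slack)
  C2: 6 − 6 = 0  (binding)
  C3: 30 − 30 = 0  (binding)

Optimal: x1 = 2, x2 = 6
Binding: C2, C3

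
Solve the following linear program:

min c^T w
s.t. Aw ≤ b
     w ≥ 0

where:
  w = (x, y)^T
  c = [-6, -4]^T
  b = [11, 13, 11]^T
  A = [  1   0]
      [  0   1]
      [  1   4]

Evaluate the objective at each vertex of the feasible region:
  z(0, 0) = 0
  z(11, 0) = -66  ←
  z(0, 2.75) = -11
The minimum is at x = 11, y = 0.

x = 11, y = 0, z = -66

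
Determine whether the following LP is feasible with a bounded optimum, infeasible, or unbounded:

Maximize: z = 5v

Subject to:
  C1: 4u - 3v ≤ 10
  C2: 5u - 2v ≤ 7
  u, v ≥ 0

Unbounded (objective can increase without bound)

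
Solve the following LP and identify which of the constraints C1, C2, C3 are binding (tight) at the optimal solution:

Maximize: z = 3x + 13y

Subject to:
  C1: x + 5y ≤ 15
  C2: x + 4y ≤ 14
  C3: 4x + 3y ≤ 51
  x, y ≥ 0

At x = 10, y = 1, compute slack b - a·x for each constraint:
  C1: 15 − 15 = 0  (binding)
  C2: 14 − 14 = 0  (binding)
  C3: 51 − 43 = 8  (slack)

Optimal: x = 10, y = 1
Binding: C1, C2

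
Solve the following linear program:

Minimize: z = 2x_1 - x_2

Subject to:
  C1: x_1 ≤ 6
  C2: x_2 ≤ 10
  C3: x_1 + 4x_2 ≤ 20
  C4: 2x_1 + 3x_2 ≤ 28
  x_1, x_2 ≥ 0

Evaluate the objective at each vertex of the feasible region:
  z(0, 0) = 0
  z(6, 0) = 12
  z(6, 3.5) = 8.5
  z(0, 5) = -5  ←
The minimum is at x_1 = 0, x_2 = 5.

x_1 = 0, x_2 = 5, z = -5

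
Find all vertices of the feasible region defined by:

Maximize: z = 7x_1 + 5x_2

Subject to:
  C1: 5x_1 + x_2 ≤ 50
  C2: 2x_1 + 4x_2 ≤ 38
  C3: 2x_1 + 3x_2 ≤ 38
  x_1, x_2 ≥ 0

(0, 0), (10, 0), (9, 5), (0, 9.5)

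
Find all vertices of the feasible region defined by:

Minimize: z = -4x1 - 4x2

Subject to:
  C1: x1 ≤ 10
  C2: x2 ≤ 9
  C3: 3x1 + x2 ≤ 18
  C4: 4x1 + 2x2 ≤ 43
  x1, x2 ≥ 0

(0, 0), (6, 0), (3, 9), (0, 9)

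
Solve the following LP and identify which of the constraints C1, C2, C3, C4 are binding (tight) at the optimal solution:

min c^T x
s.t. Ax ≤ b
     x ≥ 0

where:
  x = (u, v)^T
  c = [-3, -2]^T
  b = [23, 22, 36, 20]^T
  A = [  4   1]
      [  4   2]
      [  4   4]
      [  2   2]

At u = 2, v = 7, compute slack b - a·x for each constraint:
  C1: 23 − 15 = 8  (slack)
  C2: 22 − 22 = 0  (binding)
  C3: 36 − 36 = 0  (binding)
  C4: 20 − 18 = 2  (slack)

Optimal: u = 2, v = 7
Binding: C2, C3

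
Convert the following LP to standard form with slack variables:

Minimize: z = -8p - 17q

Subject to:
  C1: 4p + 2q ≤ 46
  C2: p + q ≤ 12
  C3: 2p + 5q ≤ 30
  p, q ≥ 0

min z = -8p - 17q

s.t.
  4p + 2q + s1 = 46
  p + q + s2 = 12
  2p + 5q + s3 = 30
  p, q, s1, s2, s3 ≥ 0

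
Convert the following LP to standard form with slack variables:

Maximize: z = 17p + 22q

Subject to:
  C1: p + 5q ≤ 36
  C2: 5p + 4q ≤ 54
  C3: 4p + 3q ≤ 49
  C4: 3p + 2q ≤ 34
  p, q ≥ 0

max z = 17p + 22q

s.t.
  p + 5q + s1 = 36
  5p + 4q + s2 = 54
  4p + 3q + s3 = 49
  3p + 2q + s4 = 34
  p, q, s1, s2, s3, s4 ≥ 0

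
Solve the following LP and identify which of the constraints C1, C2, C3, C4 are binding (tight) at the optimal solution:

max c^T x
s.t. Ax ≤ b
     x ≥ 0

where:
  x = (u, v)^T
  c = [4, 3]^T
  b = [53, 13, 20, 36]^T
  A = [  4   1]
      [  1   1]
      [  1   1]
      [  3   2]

At u = 10, v = 3, compute slack b - a·x for each constraint:
  C1: 53 − 43 = 10  (slack)
  C2: 13 − 13 = 0  (binding)
  C3: 20 − 13 = 7  (slack)
  C4: 36 − 36 = 0  (binding)

Optimal: u = 10, v = 3
Binding: C2, C4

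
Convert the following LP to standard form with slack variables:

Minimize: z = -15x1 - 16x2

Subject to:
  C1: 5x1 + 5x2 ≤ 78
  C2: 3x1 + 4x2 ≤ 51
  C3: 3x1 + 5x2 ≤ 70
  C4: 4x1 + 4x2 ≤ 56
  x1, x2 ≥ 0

min z = -15x1 - 16x2

s.t.
  5x1 + 5x2 + s1 = 78
  3x1 + 4x2 + s2 = 51
  3x1 + 5x2 + s3 = 70
  4x1 + 4x2 + s4 = 56
  x1, x2, s1, s2, s3, s4 ≥ 0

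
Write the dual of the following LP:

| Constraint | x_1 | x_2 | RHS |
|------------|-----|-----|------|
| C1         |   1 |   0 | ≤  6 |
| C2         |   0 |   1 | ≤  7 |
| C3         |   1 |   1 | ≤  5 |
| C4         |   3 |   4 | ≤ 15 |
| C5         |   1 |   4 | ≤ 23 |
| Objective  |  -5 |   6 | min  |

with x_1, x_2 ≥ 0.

Primal min cᵀx s.t. Ax ≤ b, x ≥ 0  →  Dual max −bᵀy s.t. Aᵀy ≥ −c, y ≥ 0.

Maximize: z = -6y1 - 7y2 - 5y3 - 15y4 - 23y5

Subject to:
  y1 + y3 + 3y4 + y5 ≥ 5
  y2 + y3 + 4y4 + 4y5 ≥ -6
  y1, y2, y3, y4, y5 ≥ 0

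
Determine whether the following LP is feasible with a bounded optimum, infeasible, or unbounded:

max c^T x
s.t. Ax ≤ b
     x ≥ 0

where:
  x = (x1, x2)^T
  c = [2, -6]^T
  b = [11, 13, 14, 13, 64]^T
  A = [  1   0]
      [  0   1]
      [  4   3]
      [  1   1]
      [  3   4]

Feasible with a bounded optimal solution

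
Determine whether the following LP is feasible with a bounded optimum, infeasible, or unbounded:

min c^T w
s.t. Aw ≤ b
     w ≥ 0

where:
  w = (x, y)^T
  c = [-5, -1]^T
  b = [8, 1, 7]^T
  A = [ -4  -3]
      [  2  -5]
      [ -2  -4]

Unbounded (objective can decrease without bound)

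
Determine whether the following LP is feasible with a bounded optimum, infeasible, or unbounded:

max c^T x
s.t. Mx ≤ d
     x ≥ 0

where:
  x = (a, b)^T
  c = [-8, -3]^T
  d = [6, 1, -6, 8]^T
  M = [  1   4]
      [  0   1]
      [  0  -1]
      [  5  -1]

Infeasible (no feasible solution exists)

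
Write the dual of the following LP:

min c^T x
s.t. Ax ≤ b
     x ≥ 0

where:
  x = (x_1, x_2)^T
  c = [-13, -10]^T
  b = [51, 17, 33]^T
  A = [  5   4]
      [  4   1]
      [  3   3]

Primal min cᵀx s.t. Ax ≤ b, x ≥ 0  →  Dual max −bᵀy s.t. Aᵀy ≥ −c, y ≥ 0.

Maximize: z = -51y1 - 17y2 - 33y3

Subject to:
  5y1 + 4y2 + 3y3 ≥ 13
  4y1 + y2 + 3y3 ≥ 10
  y1, y2, y3 ≥ 0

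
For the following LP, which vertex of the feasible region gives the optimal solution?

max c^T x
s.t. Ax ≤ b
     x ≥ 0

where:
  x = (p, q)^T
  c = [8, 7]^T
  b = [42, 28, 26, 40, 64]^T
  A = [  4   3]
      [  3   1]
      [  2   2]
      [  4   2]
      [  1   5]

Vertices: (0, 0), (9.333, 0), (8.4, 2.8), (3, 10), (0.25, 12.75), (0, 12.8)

Evaluate the objective at each vertex of the feasible region:
  z(0, 0) = 0
  z(9.333, 0) = 74.67
  z(8.4, 2.8) = 86.8
  z(3, 10) = 94  ←
  z(0.25, 12.75) = 91.25
  z(0, 12.8) = 89.6
The maximum is at p = 3, q = 10.

(3, 10)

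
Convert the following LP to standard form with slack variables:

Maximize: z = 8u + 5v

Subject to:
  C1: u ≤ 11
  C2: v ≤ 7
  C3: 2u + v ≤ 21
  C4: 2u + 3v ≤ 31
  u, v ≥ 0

max z = 8u + 5v

s.t.
  u + s1 = 11
  v + s2 = 7
  2u + v + s3 = 21
  2u + 3v + s4 = 31
  u, v, s1, s2, s3, s4 ≥ 0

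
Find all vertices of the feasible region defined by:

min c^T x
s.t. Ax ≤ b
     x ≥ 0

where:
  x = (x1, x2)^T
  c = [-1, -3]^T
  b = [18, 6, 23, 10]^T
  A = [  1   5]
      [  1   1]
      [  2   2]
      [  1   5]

(0, 0), (6, 0), (5, 1), (0, 2)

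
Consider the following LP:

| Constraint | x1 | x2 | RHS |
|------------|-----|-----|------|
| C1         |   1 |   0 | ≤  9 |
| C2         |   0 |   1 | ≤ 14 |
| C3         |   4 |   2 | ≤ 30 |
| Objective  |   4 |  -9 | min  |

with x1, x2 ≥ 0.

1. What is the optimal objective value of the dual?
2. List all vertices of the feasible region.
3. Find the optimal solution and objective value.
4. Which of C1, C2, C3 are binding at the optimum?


1. -126
2. (0, 0), (7.5, 0), (0.5, 14), (0, 14)
3. x1 = 0, x2 = 14, z = -126
4. C2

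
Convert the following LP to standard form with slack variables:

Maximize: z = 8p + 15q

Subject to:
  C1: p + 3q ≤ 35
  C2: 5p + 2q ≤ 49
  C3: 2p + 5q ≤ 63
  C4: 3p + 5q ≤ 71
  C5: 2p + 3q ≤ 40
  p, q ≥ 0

max z = 8p + 15q

s.t.
  p + 3q + s1 = 35
  5p + 2q + s2 = 49
  2p + 5q + s3 = 63
  3p + 5q + s4 = 71
  2p + 3q + s5 = 40
  p, q, s1, s2, s3, s4, s5 ≥ 0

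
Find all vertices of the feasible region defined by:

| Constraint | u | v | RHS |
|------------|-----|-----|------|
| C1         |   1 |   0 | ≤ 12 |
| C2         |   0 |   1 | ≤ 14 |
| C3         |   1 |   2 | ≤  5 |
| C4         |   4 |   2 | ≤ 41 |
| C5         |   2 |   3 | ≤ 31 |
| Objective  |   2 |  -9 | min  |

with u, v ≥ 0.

(0, 0), (5, 0), (0, 2.5)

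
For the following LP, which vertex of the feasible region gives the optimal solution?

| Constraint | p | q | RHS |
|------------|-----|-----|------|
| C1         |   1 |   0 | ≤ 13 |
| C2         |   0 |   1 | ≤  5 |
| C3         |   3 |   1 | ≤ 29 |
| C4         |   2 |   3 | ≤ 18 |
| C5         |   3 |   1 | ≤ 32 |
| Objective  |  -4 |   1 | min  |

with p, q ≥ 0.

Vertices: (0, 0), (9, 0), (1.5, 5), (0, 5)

Evaluate the objective at each vertex of the feasible region:
  z(0, 0) = 0
  z(9, 0) = -36  ←
  z(1.5, 5) = -1
  z(0, 5) = 5
The minimum is at p = 9, q = 0.

(9, 0)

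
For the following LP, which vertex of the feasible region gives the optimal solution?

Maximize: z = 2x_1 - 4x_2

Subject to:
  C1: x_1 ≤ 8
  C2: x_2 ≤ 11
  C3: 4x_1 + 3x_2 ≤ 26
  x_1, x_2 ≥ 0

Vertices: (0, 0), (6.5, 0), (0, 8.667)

Evaluate the objective at each vertex of the feasible region:
  z(0, 0) = 0
  z(6.5, 0) = 13  ←
  z(0, 8.667) = -34.67
The maximum is at x_1 = 6.5, x_2 = 0.

(6.5, 0)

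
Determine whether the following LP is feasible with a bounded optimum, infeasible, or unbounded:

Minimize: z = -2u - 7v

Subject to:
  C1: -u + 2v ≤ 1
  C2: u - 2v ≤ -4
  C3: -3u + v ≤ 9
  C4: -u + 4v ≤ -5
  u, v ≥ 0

Infeasible (no feasible solution exists)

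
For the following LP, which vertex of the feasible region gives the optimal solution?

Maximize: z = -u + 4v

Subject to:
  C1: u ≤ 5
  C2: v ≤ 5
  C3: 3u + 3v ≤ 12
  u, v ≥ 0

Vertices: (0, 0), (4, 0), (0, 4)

Evaluate the objective at each vertex of the feasible region:
  z(0, 0) = 0
  z(4, 0) = -4
  z(0, 4) = 16  ←
The maximum is at u = 0, v = 4.

(0, 4)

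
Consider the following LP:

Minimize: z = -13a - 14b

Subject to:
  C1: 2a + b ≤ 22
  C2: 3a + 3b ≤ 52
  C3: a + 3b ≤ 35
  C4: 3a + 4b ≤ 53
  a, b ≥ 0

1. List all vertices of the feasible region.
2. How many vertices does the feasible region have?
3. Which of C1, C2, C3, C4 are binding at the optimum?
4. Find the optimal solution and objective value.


1. (0, 0), (11, 0), (7, 8), (3.8, 10.4), (0, 11.67)
2. 5
3. C1, C4
4. a = 7, b = 8, z = -203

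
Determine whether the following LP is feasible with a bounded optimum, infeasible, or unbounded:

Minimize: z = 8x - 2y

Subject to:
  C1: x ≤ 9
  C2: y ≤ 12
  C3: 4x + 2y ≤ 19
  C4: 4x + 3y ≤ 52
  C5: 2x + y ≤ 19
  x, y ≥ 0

Feasible with a bounded optimal solution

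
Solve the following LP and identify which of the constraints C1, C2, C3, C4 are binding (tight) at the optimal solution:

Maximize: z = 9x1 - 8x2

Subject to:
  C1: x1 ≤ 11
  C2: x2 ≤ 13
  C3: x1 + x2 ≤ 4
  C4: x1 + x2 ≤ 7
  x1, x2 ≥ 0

At x1 = 4, x2 = 0, compute slack b - a·x for each constraint:
  C1: 11 − 4 = 7  (slack)
  C2: 13 − 0 = 13  (slack)
  C3: 4 − 4 = 0  (binding)
  C4: 7 − 4 = 3  (slack)

Optimal: x1 = 4, x2 = 0
Binding: C3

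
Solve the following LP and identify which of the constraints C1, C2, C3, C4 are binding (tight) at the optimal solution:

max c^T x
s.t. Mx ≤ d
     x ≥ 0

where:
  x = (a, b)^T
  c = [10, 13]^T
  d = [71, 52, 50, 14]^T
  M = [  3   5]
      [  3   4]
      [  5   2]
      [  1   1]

At a = 4, b = 10, compute slack b - a·x for each constraint:
  C1: 71 − 62 = 9  (slack)
  C2: 52 − 52 = 0  (binding)
  C3: 50 − 40 = 10  (slack)
  C4: 14 − 14 = 0  (binding)

Optimal: a = 4, b = 10
Binding: C2, C4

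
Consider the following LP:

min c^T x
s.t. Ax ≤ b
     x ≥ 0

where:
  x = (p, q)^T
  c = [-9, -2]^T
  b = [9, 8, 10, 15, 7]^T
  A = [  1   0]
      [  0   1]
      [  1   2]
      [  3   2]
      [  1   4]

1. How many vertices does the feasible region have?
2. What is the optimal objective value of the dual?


1. 4
2. -45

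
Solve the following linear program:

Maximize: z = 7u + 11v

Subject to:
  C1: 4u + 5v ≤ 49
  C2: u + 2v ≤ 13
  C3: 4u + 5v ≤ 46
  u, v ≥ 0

Evaluate the objective at each vertex of the feasible region:
  z(0, 0) = 0
  z(11.5, 0) = 80.5
  z(9, 2) = 85  ←
  z(0, 6.5) = 71.5
The maximum is at u = 9, v = 2.

u = 9, v = 2, z = 85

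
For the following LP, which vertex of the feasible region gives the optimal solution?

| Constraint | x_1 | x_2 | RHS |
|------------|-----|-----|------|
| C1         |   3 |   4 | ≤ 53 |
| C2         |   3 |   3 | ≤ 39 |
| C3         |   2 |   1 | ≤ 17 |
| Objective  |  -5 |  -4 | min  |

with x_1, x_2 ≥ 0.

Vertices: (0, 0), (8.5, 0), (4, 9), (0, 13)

Evaluate the objective at each vertex of the feasible region:
  z(0, 0) = 0
  z(8.5, 0) = -42.5
  z(4, 9) = -56  ←
  z(0, 13) = -52
The minimum is at x_1 = 4, x_2 = 9.

(4, 9)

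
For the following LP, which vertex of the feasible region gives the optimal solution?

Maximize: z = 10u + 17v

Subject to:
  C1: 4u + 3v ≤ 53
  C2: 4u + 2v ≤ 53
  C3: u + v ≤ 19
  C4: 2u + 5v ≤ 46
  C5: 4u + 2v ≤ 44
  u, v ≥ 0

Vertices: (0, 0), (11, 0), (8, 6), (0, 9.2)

Evaluate the objective at each vertex of the feasible region:
  z(0, 0) = 0
  z(11, 0) = 110
  z(8, 6) = 182  ←
  z(0, 9.2) = 156.4
The maximum is at u = 8, v = 6.

(8, 6)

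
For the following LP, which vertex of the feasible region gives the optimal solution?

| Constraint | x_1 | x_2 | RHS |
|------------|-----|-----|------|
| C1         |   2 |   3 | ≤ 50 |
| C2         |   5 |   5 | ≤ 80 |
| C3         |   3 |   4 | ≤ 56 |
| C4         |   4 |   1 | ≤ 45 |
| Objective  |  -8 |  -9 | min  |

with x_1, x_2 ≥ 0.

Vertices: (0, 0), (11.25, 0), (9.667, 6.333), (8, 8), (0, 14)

Evaluate the objective at each vertex of the feasible region:
  z(0, 0) = 0
  z(11.25, 0) = -90
  z(9.667, 6.333) = -134.3
  z(8, 8) = -136  ←
  z(0, 14) = -126
The minimum is at x_1 = 8, x_2 = 8.

(8, 8)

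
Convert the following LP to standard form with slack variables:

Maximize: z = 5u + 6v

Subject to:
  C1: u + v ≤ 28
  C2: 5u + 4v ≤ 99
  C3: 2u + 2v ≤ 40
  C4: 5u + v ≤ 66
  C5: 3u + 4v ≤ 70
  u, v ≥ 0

max z = 5u + 6v

s.t.
  u + v + s1 = 28
  5u + 4v + s2 = 99
  2u + 2v + s3 = 40
  5u + v + s4 = 66
  3u + 4v + s5 = 70
  u, v, s1, s2, s3, s4, s5 ≥ 0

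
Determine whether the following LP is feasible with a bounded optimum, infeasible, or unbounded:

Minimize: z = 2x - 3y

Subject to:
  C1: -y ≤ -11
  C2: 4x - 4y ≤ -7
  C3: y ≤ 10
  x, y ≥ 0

Infeasible (no feasible solution exists)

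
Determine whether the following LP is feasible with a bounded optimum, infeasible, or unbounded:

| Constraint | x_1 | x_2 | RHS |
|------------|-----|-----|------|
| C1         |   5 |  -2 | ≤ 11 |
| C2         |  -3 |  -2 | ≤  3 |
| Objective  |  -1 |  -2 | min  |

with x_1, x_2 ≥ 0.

Unbounded (objective can decrease without bound)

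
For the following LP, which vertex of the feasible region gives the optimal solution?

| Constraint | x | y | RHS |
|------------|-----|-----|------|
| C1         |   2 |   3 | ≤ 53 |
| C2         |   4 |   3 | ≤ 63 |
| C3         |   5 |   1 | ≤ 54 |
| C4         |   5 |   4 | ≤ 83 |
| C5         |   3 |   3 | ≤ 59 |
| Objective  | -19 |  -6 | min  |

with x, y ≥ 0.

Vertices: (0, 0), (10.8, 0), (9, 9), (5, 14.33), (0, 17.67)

Evaluate the objective at each vertex of the feasible region:
  z(0, 0) = 0
  z(10.8, 0) = -205.2
  z(9, 9) = -225  ←
  z(5, 14.33) = -181
  z(0, 17.67) = -106
The minimum is at x = 9, y = 9.

(9, 9)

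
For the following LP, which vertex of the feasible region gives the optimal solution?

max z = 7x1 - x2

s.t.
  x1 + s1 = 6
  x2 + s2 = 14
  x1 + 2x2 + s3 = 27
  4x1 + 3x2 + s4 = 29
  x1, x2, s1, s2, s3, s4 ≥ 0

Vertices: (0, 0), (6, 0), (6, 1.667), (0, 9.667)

Evaluate the objective at each vertex of the feasible region:
  z(0, 0) = 0
  z(6, 0) = 42  ←
  z(6, 1.667) = 40.33
  z(0, 9.667) = -9.667
The maximum is at x1 = 6, x2 = 0.

(6, 0)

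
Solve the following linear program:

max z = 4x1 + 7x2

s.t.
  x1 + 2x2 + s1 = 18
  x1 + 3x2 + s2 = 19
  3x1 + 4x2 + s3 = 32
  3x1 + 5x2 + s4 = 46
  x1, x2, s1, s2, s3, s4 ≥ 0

Evaluate the objective at each vertex of the feasible region:
  z(0, 0) = 0
  z(10.67, 0) = 42.67
  z(4, 5) = 51  ←
  z(0, 6.333) = 44.33
The maximum is at x1 = 4, x2 = 5.

x1 = 4, x2 = 5, z = 51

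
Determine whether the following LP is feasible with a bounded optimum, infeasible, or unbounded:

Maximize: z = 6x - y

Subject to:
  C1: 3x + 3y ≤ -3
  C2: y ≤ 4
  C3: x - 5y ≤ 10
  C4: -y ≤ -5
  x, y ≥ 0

Infeasible (no feasible solution exists)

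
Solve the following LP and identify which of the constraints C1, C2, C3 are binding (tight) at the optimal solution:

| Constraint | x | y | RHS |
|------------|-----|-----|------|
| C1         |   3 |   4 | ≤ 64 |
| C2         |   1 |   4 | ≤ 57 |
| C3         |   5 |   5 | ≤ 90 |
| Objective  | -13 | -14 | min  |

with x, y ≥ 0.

At x = 8, y = 10, compute slack b - a·x for each constraint:
  C1: 64 − 64 = 0  (binding)
  C2: 57 − 48 = 9  (slack)
  C3: 90 − 90 = 0  (binding)

Optimal: x = 8, y = 10
Binding: C1, C3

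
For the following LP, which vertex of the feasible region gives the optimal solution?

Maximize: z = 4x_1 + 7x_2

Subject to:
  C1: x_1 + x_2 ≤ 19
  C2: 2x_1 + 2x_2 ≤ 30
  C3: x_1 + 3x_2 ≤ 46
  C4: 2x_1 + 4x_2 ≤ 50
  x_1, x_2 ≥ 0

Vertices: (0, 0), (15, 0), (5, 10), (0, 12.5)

Evaluate the objective at each vertex of the feasible region:
  z(0, 0) = 0
  z(15, 0) = 60
  z(5, 10) = 90  ←
  z(0, 12.5) = 87.5
The maximum is at x_1 = 5, x_2 = 10.

(5, 10)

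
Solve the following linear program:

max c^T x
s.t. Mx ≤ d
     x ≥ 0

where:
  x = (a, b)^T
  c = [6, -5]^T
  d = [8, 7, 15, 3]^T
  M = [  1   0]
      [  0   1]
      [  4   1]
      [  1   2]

Evaluate the objective at each vertex of the feasible region:
  z(0, 0) = 0
  z(3, 0) = 18  ←
  z(0, 1.5) = -7.5
The maximum is at a = 3, b = 0.

a = 3, b = 0, z = 18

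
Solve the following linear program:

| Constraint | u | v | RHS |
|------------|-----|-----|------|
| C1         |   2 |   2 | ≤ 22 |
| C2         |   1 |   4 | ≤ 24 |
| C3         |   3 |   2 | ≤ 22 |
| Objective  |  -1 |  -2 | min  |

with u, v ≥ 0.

Evaluate the objective at each vertex of the feasible region:
  z(0, 0) = 0
  z(7.333, 0) = -7.333
  z(4, 5) = -14  ←
  z(0, 6) = -12
The minimum is at u = 4, v = 5.

u = 4, v = 5, z = -14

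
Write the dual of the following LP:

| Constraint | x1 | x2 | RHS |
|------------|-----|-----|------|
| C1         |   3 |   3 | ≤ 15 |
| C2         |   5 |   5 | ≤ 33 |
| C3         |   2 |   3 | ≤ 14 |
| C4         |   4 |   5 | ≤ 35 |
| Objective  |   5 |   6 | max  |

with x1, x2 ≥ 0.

Primal max cᵀx s.t. Ax ≤ b, x ≥ 0  →  Dual min bᵀy s.t. Aᵀy ≥ c, y ≥ 0.

Minimize: z = 15y1 + 33y2 + 14y3 + 35y4

Subject to:
  3y1 + 5y2 + 2y3 + 4y4 ≥ 5
  3y1 + 5y2 + 3y3 + 5y4 ≥ 6
  y1, y2, y3, y4 ≥ 0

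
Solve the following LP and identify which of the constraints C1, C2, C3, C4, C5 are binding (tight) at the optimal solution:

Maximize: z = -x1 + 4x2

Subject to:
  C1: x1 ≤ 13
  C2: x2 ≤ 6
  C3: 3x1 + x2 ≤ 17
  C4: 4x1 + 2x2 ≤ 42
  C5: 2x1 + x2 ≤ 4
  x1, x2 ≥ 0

At x1 = 0, x2 = 4, compute slack b - a·x for each constraint:
  C1: 13 − 0 = 13  (slack)
  C2: 6 − 4 = 2  (slack)
  C3: 17 − 4 = 13  (slack)
  C4: 42 − 8 = 34  (slack)
  C5: 4 − 4 = 0  (binding)

Optimal: x1 = 0, x2 = 4
Binding: C5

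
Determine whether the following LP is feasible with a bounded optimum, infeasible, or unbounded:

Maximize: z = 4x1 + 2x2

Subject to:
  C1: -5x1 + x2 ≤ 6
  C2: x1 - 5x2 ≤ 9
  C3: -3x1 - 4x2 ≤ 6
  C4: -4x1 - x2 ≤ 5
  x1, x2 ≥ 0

Unbounded (objective can increase without bound)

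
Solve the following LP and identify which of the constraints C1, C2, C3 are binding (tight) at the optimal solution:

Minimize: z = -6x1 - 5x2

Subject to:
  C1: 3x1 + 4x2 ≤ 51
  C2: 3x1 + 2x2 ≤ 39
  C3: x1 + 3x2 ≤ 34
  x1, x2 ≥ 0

At x1 = 9, x2 = 6, compute slack b - a·x for each constraint:
  C1: 51 − 51 = 0  (binding)
  C2: 39 − 39 = 0  (binding)
  C3: 34 − 27 = 7  (slack)

Optimal: x1 = 9, x2 = 6
Binding: C1, C2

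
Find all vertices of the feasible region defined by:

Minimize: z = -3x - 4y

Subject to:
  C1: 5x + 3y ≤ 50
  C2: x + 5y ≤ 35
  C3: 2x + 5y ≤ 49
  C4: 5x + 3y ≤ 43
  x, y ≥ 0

(0, 0), (8.6, 0), (5, 6), (0, 7)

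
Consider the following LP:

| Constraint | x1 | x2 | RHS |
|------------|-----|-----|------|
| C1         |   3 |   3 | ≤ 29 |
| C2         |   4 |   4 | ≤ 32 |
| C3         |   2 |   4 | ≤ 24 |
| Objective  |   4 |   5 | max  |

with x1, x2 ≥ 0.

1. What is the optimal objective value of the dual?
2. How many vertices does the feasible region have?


1. 36
2. 4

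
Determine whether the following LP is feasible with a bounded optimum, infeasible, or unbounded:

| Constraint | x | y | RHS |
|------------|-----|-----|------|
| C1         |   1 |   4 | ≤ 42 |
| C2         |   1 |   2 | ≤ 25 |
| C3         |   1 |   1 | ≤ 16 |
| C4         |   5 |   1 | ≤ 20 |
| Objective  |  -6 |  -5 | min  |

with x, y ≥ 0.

Feasible with a bounded optimal solution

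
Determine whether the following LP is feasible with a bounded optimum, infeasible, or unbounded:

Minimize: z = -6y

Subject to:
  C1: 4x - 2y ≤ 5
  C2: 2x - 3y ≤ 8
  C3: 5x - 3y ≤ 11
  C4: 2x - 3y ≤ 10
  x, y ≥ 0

Unbounded (objective can decrease without bound)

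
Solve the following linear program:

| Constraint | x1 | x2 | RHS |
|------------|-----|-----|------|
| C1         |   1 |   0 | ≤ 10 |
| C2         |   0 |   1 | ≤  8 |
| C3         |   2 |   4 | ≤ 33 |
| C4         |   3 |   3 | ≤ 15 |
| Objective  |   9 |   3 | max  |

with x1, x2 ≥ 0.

Evaluate the objective at each vertex of the feasible region:
  z(0, 0) = 0
  z(5, 0) = 45  ←
  z(0, 5) = 15
The maximum is at x1 = 5, x2 = 0.

x1 = 5, x2 = 0, z = 45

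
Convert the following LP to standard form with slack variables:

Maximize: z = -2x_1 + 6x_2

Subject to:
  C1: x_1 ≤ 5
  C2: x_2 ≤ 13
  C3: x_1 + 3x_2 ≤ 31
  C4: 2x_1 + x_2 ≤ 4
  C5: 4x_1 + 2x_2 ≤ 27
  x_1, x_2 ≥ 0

max z = -2x_1 + 6x_2

s.t.
  x_1 + s1 = 5
  x_2 + s2 = 13
  x_1 + 3x_2 + s3 = 31
  2x_1 + x_2 + s4 = 4
  4x_1 + 2x_2 + s5 = 27
  x_1, x_2, s1, s2, s3, s4, s5 ≥ 0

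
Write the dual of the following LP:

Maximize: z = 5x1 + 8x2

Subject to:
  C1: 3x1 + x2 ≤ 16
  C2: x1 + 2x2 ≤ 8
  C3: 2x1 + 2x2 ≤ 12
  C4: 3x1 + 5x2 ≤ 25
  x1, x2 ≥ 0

Primal max cᵀx s.t. Ax ≤ b, x ≥ 0  →  Dual min bᵀy s.t. Aᵀy ≥ c, y ≥ 0.

Minimize: z = 16y1 + 8y2 + 12y3 + 25y4

Subject to:
  3y1 + y2 + 2y3 + 3y4 ≥ 5
  y1 + 2y2 + 2y3 + 5y4 ≥ 8
  y1, y2, y3, y4 ≥ 0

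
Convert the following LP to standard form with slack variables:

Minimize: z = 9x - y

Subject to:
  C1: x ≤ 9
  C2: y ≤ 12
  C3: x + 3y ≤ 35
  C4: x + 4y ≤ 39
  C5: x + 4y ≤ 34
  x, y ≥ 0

min z = 9x - y

s.t.
  x + s1 = 9
  y + s2 = 12
  x + 3y + s3 = 35
  x + 4y + s4 = 39
  x + 4y + s5 = 34
  x, y, s1, s2, s3, s4, s5 ≥ 0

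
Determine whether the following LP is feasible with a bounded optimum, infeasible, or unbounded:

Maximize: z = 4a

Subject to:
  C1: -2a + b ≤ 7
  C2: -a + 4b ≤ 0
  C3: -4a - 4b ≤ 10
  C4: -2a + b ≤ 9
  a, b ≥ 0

Unbounded (objective can increase without bound)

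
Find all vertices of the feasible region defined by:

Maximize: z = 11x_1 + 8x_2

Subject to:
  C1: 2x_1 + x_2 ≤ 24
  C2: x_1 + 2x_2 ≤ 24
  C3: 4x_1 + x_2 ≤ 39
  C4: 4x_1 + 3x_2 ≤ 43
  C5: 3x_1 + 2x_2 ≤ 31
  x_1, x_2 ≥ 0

(0, 0), (9.75, 0), (9.4, 1.4), (7, 5), (2.8, 10.6), (0, 12)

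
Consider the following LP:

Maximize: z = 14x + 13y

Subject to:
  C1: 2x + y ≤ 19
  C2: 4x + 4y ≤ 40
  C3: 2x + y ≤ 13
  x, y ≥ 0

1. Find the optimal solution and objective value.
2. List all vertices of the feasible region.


1. x = 3, y = 7, z = 133
2. (0, 0), (6.5, 0), (3, 7), (0, 10)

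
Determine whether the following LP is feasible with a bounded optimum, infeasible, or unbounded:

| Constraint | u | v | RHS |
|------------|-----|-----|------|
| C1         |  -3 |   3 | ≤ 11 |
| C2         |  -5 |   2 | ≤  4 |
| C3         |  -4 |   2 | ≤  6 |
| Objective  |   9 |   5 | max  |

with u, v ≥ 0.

Unbounded (objective can increase without bound)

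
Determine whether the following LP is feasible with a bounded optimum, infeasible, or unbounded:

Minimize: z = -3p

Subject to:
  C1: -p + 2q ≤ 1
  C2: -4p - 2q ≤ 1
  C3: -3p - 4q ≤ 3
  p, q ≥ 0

Unbounded (objective can decrease without bound)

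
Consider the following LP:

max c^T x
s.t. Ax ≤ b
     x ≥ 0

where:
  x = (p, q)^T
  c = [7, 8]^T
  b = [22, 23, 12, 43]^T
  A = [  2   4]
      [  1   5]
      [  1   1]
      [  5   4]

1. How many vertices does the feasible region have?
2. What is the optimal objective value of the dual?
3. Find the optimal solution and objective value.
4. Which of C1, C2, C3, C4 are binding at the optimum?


1. 5
2. 65
3. p = 7, q = 2, z = 65
4. C1, C4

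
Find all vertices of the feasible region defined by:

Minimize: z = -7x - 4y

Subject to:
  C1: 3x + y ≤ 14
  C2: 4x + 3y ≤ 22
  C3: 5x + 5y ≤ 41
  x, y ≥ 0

(0, 0), (4.667, 0), (4, 2), (0, 7.333)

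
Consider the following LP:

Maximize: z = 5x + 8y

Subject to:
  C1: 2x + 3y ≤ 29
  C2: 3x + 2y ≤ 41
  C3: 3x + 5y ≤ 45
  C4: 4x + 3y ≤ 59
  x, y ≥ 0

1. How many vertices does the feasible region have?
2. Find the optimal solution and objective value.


1. 5
2. x = 10, y = 3, z = 74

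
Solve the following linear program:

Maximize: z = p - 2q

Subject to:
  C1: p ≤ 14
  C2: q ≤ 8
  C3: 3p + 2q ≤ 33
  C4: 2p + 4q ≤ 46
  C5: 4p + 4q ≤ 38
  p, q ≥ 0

Evaluate the objective at each vertex of the feasible region:
  z(0, 0) = 0
  z(9.5, 0) = 9.5  ←
  z(1.5, 8) = -14.5
  z(0, 8) = -16
The maximum is at p = 9.5, q = 0.

p = 9.5, q = 0, z = 9.5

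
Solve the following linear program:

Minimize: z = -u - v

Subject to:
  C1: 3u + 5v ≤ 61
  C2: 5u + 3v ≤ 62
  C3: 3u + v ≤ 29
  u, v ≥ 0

Evaluate the objective at each vertex of the feasible region:
  z(0, 0) = 0
  z(9.667, 0) = -9.667
  z(7, 8) = -15  ←
  z(0, 12.2) = -12.2
The minimum is at u = 7, v = 8.

u = 7, v = 8, z = -15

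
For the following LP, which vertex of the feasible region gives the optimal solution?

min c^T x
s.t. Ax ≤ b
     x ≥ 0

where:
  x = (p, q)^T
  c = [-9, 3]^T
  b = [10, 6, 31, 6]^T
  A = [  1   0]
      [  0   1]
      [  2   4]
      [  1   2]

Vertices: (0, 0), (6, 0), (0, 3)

Evaluate the objective at each vertex of the feasible region:
  z(0, 0) = 0
  z(6, 0) = -54  ←
  z(0, 3) = 9
The minimum is at p = 6, q = 0.

(6, 0)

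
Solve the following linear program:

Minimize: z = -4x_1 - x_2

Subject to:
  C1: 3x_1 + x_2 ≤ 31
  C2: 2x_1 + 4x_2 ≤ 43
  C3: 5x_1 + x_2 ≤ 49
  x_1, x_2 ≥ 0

Evaluate the objective at each vertex of the feasible region:
  z(0, 0) = 0
  z(9.8, 0) = -39.2
  z(9, 4) = -40  ←
  z(8.1, 6.7) = -39.1
  z(0, 10.75) = -10.75
The minimum is at x_1 = 9, x_2 = 4.

x_1 = 9, x_2 = 4, z = -40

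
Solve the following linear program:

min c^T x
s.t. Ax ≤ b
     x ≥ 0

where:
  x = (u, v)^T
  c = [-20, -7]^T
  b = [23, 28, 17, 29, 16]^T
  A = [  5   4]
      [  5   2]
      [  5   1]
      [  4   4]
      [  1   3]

Evaluate the objective at each vertex of the feasible region:
  z(0, 0) = 0
  z(3.4, 0) = -68
  z(3, 2) = -74  ←
  z(0.4545, 5.182) = -45.36
  z(0, 5.333) = -37.33
The minimum is at u = 3, v = 2.

u = 3, v = 2, z = -74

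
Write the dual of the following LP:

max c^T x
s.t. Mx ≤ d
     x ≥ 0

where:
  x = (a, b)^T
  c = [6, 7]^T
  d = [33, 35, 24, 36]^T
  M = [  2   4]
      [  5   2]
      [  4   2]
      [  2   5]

Primal max cᵀx s.t. Ax ≤ b, x ≥ 0  →  Dual min bᵀy s.t. Aᵀy ≥ c, y ≥ 0.

Minimize: z = 33y1 + 35y2 + 24y3 + 36y4

Subject to:
  2y1 + 5y2 + 4y3 + 2y4 ≥ 6
  4y1 + 2y2 + 2y3 + 5y4 ≥ 7
  y1, y2, y3, y4 ≥ 0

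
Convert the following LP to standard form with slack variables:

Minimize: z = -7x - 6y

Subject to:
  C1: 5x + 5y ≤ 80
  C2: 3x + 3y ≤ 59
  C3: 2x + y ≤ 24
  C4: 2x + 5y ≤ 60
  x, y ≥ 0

min z = -7x - 6y

s.t.
  5x + 5y + s1 = 80
  3x + 3y + s2 = 59
  2x + y + s3 = 24
  2x + 5y + s4 = 60
  x, y, s1, s2, s3, s4 ≥ 0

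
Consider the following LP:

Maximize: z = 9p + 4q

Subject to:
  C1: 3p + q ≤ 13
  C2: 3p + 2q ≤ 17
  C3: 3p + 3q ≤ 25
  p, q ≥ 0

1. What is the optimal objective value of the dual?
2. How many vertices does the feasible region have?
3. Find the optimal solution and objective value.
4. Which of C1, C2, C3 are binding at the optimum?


1. 43
2. 5
3. p = 3, q = 4, z = 43
4. C1, C2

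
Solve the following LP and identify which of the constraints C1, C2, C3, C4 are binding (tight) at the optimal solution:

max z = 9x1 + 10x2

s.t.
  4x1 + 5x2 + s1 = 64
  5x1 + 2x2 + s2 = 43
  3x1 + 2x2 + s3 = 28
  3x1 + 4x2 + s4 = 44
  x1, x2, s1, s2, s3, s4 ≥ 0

At x1 = 4, x2 = 8, compute slack b - a·x for each constraint:
  C1: 64 − 56 = 8  (slack)
  C2: 43 − 36 = 7  (slack)
  C3: 28 − 28 = 0  (binding)
  C4: 44 − 44 = 0  (binding)

Optimal: x1 = 4, x2 = 8
Binding: C3, C4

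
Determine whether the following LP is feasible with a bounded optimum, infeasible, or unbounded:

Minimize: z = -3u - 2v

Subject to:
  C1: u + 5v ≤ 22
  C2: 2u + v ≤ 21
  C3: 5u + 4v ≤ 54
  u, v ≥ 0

Feasible with a bounded optimal solution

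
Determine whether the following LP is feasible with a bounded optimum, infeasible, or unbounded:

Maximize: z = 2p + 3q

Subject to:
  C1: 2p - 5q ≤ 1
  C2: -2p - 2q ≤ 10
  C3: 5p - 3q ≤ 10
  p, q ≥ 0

Unbounded (objective can increase without bound)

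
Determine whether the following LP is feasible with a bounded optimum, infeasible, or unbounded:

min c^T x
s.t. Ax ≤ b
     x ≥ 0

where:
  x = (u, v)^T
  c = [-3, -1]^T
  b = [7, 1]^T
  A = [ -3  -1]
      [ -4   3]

Unbounded (objective can decrease without bound)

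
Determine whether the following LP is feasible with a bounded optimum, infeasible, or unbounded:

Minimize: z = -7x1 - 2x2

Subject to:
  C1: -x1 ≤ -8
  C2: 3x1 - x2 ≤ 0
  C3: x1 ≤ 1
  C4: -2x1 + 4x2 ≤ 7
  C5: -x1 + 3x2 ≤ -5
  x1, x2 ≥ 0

Infeasible (no feasible solution exists)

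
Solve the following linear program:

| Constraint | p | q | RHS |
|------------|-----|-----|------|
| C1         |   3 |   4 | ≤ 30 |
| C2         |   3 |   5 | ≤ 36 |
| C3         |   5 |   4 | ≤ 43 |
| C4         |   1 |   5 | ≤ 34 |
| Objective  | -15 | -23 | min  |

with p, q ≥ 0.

Evaluate the objective at each vertex of the feasible region:
  z(0, 0) = 0
  z(8.6, 0) = -129
  z(6.5, 2.625) = -157.9
  z(2, 6) = -168  ←
  z(1, 6.6) = -166.8
  z(0, 6.8) = -156.4
The minimum is at p = 2, q = 6.

p = 2, q = 6, z = -168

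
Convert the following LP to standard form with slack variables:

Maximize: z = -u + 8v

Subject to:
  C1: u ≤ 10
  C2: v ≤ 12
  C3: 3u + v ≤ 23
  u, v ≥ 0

max z = -u + 8v

s.t.
  u + s1 = 10
  v + s2 = 12
  3u + v + s3 = 23
  u, v, s1, s2, s3 ≥ 0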